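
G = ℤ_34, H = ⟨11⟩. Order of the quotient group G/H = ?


|⟨11⟩| = n / gcd(11, 34) = 34 / 1 = 34
H is normal (ℤ_34 is abelian).
|G/H| = |G| / |H| = 34 / 34 = 1

|G/H| = 1


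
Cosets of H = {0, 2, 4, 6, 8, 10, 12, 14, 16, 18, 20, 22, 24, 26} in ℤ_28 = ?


H = {0, 2, 4, 6, 8, 10, 12, 14, 16, 18, 20, 22, 24, 26}, |H| = 14
Number of cosets = |G|/|H| = 28/14 = 2
0 + H = {0, 2, 4, 6, 8, 10, 12, 14, 16, 18, 20, 22, 24, 26}
1 + H = {1, 3, 5, 7, 9, 11, 13, 15, 17, 19, 21, 23, 25, 27}

Cosets: 0+H={0,2,4,6,8,10,12,14,16,18,20,22,24,26}; 1+H={1,3,5,7,9,11,13,15,17,19,21,23,25,27}


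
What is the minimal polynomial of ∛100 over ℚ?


∛100 satisfies x³ - 100 = 0, irreducible over ℚ (no rational root; 100 is not a perfect cube)

Minimal polynomial: x³ - 100


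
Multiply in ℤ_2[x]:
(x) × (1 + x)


Expand and collect like terms; reduce coefficients mod 2:
x^0: 0·1 = 0 ≡ 0 (mod 2)
x^1: 0·1 + 1·1 = 1 ≡ 1 (mod 2)
x^2: 1·1 = 1 ≡ 1 (mod 2)
Result: x + x^2

f · g = x + x^2


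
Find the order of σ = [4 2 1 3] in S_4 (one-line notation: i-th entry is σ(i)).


Cycle decomposition: (1 4 3)
Cycle lengths: 3
Order = lcm(3) = 3

ord(σ) = 3


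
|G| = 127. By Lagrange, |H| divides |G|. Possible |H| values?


Lagrange's theorem: |H| divides |G|
|G| = 127
Divisors of 127: 1, 127

Possible subgroup orders: {1, 127}


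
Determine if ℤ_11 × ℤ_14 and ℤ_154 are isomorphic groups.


Comparing ℤ_11 × ℤ_14 and ℤ_154:
gcd(11,14) = 1, so ℤ_11 × ℤ_14 ≅ ℤ_154 (CRT)

Yes, ℤ_11 × ℤ_14 ≅ ℤ_154


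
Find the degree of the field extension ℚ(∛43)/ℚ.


∛43 has minimal polynomial x³ - 43 (irreducible over ℚ since 43 is not a perfect cube)

[ℚ(∛43)/ℚ] = 3


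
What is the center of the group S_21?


Z(G) = {g ∈ G | gx = xg for all x ∈ G}
S_n is non-abelian for n ≥ 3; Z(S_21) is trivial

Z(S_21) = {e}


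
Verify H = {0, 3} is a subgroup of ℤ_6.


Subgroup test for H = {0, 3} in (ℤ_6, +):
(1) 0 ∈ H? Yes
(2) Closure: for all a,b ∈ H, (a+b) mod 6 ∈ H? Yes
(3) Inverses: for all a ∈ H, -a mod 6 ∈ H? Yes

Yes, H is a subgroup of ℤ_6


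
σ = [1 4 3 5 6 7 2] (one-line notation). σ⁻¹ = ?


To find σ⁻¹, swap domain and range:
σ(1) = 1 → σ⁻¹(1) = 1
σ(2) = 4 → σ⁻¹(4) = 2
σ(3) = 3 → σ⁻¹(3) = 3
σ(4) = 5 → σ⁻¹(5) = 4
σ(5) = 6 → σ⁻¹(6) = 5
σ(6) = 7 → σ⁻¹(7) = 6
σ(7) = 2 → σ⁻¹(2) = 7

σ⁻¹ = [1 7 3 2 4 5 6]


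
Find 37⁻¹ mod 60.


Use the extended Euclidean algorithm to write 1 = 37·s + 60·t; then s mod 60 is the inverse.
Euclidean algorithm:
  37 = 0·60 + 37
  60 = 1·37 + 23
  37 = 1·23 + 14
  23 = 1·14 + 9
  14 = 1·9 + 5
  9 = 1·5 + 4
  5 = 1·4 + 1
  4 = 4·1 + 0
gcd(37,60) = 1
Back-substitution gives: 37·(13) + 60·(-8) = 1
So 37⁻¹ ≡ 13 ≡ 13 (mod 60)
Check: 37 × 13 = 481 ≡ 1 (mod 60) ✓

37⁻¹ ≡ 13 (mod 60)


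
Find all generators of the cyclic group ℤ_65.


g generates ℤ_n iff gcd(g,n) = 1
Prime factors of 65: 5, 13
Generators are g ∈ {1,...,64} not divisible by any of these primes.
Generators: {1, 2, 3, 4, 6, 7, 8, 9, 11, 12, 14, 16, 17, 18, 19, 21, 22, 23, 24, 27, 28, 29, 31, 32, 33, 34, 36, 37, 38, 41, 42, 43, 44, 46, 47, 48, 49, 51, 53, 54, 56, 57, 58, 59, 61, 62, 63, 64}
Number of generators = φ(65) = 48

Generators of ℤ_65 = {1, 2, 3, 4, 6, 7, 8, 9, 11, 12, 14, 16, 17, 18, 19, 21, 22, 23, 24, 27, 28, 29, 31, 32, 33, 34, 36, 37, 38, 41, 42, 43, 44, 46, 47, 48, 49, 51, 53, 54, 56, 57, 58, 59, 61, 62, 63, 64}


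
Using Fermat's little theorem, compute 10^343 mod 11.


Fermat's little theorem: if p is prime and gcd(a,p)=1, then a^(p-1) ≡ 1 (mod p)
p = 11 is prime, gcd(10,11) = 1
Reduce exponent: 343 mod 10 = 3
So 10^343 ≡ 10^3 (mod 11)
10^3 mod 11 = 10

10^343 ≡ 10 (mod 11)


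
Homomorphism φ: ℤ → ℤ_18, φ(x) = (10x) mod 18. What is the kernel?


Kernel = preimage of identity
ker(φ) = {x ∈ ℤ : 10x ≡ 0 (mod 18)}. gcd(10,18) = 2, so 10x ≡ 0 (mod 18) ⟺ x ≡ 0 (mod 18/2 = 9). Hence ker(φ) = 9ℤ

ker(φ) = 9ℤ


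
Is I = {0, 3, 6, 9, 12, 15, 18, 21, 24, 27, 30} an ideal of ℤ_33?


Check ideal conditions for I = {0, 3, 6, 9, 12, 15, 18, 21, 24, 27, 30} in ℤ_33:
(1) I is an additive subgroup? Yes
(2) For r ∈ ℤ_33 and a ∈ I: r·a ∈ I? Yes

Yes, I is an ideal of ℤ_33


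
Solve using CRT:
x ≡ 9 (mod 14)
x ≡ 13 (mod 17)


m₁ = 14, m₂ = 17, gcd = 1, so CRT applies. M = m₁·m₂ = 238
Let M₁ = M/m₁ = 17, M₂ = M/m₂ = 14
Find y₁ ≡ M₁⁻¹ (mod m₁): 17⁻¹ ≡ 5 (mod 14)
Find y₂ ≡ M₂⁻¹ (mod m₂): 14⁻¹ ≡ 11 (mod 17)
x = a₁·M₁·y₁ + a₂·M₂·y₂ = 9·17·5 + 13·14·11 = 2767
Reduce mod 238: x ≡ 149
Check: 149 mod 14 = 9 ✓, 149 mod 17 = 13 ✓

x ≡ 149 (mod 238)


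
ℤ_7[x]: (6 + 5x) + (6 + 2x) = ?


Add coefficients mod 7:
x^0: 6 + 6 = 5 (mod 7)
x^1: 5 + 2 = 0 (mod 7)
Result: 5

f + g = 5


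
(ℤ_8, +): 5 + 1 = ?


Operation: addition mod 8
5 + 1 = (a + b) mod 8 with a = 5, b = 1

5 + 1 = 6


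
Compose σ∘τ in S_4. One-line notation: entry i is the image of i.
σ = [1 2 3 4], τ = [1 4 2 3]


σ∘τ: apply τ first, then σ
1 →τ 1 →σ 1
2 →τ 4 →σ 4
3 →τ 2 →σ 2
4 →τ 3 →σ 3

σ∘τ = [1 4 2 3]


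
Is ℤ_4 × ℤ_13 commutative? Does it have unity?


Direct product ring; commutative with unity (1,1); but (1,0)·(0,1) = (0,0) gives zero divisors, so not an integral domain
Commutative: Yes
Integral domain: No
Has unity: Yes

ℤ_4 × ℤ_13: Commutative=Yes, Unity=Yes


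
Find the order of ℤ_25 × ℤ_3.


|A × B| = |A| · |B|
|ℤ_25 × ℤ_3| = 25 × 3 = 75

|ℤ_25 × ℤ_3| = 75


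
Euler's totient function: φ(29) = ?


φ(n) = count of k ∈ {1,...,n} with gcd(k,n)=1
Coprimes to 29: {1, 2, 3, 4, 5, 6, 7, 8, 9, 10, 11, 12, 13, 14, 15, 16, 17, 18, 19, 20, 21, 22, 23, 24, 25, 26, 27, 28}
Count: 28

φ(29) = 28


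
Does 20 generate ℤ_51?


g generates ℤ_n iff gcd(g, n) = 1
gcd(20, 51) = 1
Since gcd = 1, 20 is a generator.

Yes, 20 generates ℤ_51


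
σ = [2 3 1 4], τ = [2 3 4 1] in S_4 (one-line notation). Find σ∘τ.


σ∘τ: apply τ first, then σ
1 →τ 2 →σ 3
2 →τ 3 →σ 1
3 →τ 4 →σ 4
4 →τ 1 →σ 2

σ∘τ = [3 1 4 2]


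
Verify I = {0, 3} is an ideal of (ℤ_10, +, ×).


Check ideal conditions for I = {0, 3} in ℤ_10:
(1) I is an additive subgroup? No
(2) For r ∈ ℤ_10 and a ∈ I: r·a ∈ I? No  [counterexample: r=2, a=3, r·a mod 10 = 6 ∉ I]

No, I is not an ideal of ℤ_10


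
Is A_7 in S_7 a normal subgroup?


H = A_7 in S_7
A_7 has index 2 in S_7, and every subgroup of index 2 is normal

Yes, normal subgroup


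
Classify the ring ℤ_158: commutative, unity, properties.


ℤ_158 is a commutative ring with unity 1; 158 = 2×79 is composite, so 2·79 ≡ 0 gives zero divisors (not an integral domain)
Commutative: Yes
Integral domain: No
Has unity: Yes

ℤ_158: Commutative=Yes, Unity=Yes


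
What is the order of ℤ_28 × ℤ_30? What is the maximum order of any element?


|ℤ_28 × ℤ_30| = 28 × 30 = 840
Max element order = lcm(28,30) = 420
Cyclic? No (gcd=2)

|ℤ_28×ℤ_30| = 840, max element order = 420


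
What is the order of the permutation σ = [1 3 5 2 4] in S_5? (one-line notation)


Cycle decomposition: (2 3 5 4)
Cycle lengths: 4
Order = lcm(4) = 4

ord(σ) = 4


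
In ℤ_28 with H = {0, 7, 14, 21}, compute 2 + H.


2 + H = {2 + h (mod 28) : h ∈ H}
2+0=2, 2+7=9, 2+14=16, 2+21=23

2 + H = {2, 9, 16, 23}


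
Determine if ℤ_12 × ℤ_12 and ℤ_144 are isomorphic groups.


Comparing ℤ_12 × ℤ_12 and ℤ_144:
gcd(12,12) = 12 ≠ 1. Max element order in ℤ_12×ℤ_12 is lcm(12,12) = 12 < 144, so it has no element of order 144

No, ℤ_12 × ℤ_12 ≇ ℤ_144


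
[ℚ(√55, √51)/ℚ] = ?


[ℚ(√55,√51):ℚ] = [ℚ(√55,√51):ℚ(√55)]·[ℚ(√55):ℚ] = 2·2 = 4

[ℚ(√55, √51)/ℚ] = 4


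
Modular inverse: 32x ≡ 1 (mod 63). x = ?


Use the extended Euclidean algorithm to write 1 = 32·s + 63·t; then s mod 63 is the inverse.
Euclidean algorithm:
  32 = 0·63 + 32
  63 = 1·32 + 31
  32 = 1·31 + 1
  31 = 31·1 + 0
gcd(32,63) = 1
Back-substitution gives: 32·(2) + 63·(-1) = 1
So 32⁻¹ ≡ 2 ≡ 2 (mod 63)
Check: 32 × 2 = 64 ≡ 1 (mod 63) ✓

32⁻¹ ≡ 2 (mod 63)


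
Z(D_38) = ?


Z(G) = {g ∈ G | gx = xg for all x ∈ G}
For even n, Z(D_n) = {e, r^(n/2)}: the 180° rotation r^19 commutes with every reflection and rotation

Z(D_38) = {e, r^19}


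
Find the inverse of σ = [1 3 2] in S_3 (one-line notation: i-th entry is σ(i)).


To find σ⁻¹, swap domain and range:
σ(1) = 1 → σ⁻¹(1) = 1
σ(2) = 3 → σ⁻¹(3) = 2
σ(3) = 2 → σ⁻¹(2) = 3

σ⁻¹ = [1 3 2]


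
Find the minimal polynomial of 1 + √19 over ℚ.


Let α = 1 + √19. Then α - 1 = √19, so (α - 1)² = 19, giving α² - 2α - 18 = 0. Degree 2 and α ∉ ℚ, so this is the minimal polynomial.

Minimal polynomial: x² - 2x - 18


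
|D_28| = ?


|D_n| = 2n (n rotations and n reflections)
|D_28| = 2×28 = 56

|D_28| = 56


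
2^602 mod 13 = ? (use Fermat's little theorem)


Fermat's little theorem: if p is prime and gcd(a,p)=1, then a^(p-1) ≡ 1 (mod p)
p = 13 is prime, gcd(2,13) = 1
Reduce exponent: 602 mod 12 = 2
So 2^602 ≡ 2^2 (mod 13)
2^2 mod 13 = 4

2^602 ≡ 4 (mod 13)


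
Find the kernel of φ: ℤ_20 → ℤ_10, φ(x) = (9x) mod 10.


Kernel = preimage of identity
ker(φ) = {x ∈ ℤ_20 : 9x ≡ 0 (mod 10)}. Since 10 | 20, φ is well-defined. The kernel is the cyclic subgroup ⟨10⟩ of ℤ_20 (order 2), i.e. {0, 10}

ker(φ) = {0, 10}


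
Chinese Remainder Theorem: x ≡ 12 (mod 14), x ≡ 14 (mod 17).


m₁ = 14, m₂ = 17, gcd = 1, so CRT applies. M = m₁·m₂ = 238
Let M₁ = M/m₁ = 17, M₂ = M/m₂ = 14
Find y₁ ≡ M₁⁻¹ (mod m₁): 17⁻¹ ≡ 5 (mod 14)
Find y₂ ≡ M₂⁻¹ (mod m₂): 14⁻¹ ≡ 11 (mod 17)
x = a₁·M₁·y₁ + a₂·M₂·y₂ = 12·17·5 + 14·14·11 = 3176
Reduce mod 238: x ≡ 82
Check: 82 mod 14 = 12 ✓, 82 mod 17 = 14 ✓

x ≡ 82 (mod 238)


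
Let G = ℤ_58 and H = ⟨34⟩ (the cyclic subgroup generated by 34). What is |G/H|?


|⟨34⟩| = n / gcd(34, 58) = 58 / 2 = 29
H is normal (ℤ_58 is abelian).
|G/H| = |G| / |H| = 58 / 29 = 2

|G/H| = 2


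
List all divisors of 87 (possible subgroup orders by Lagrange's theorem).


Lagrange's theorem: |H| divides |G|
|G| = 87
Divisors of 87: 1, 3, 29, 87

Possible subgroup orders: {1, 3, 29, 87}


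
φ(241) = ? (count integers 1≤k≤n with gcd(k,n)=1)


Factor n: 241 = 241
φ(n) = n · ∏(1 - 1/p) over distinct primes p | n
φ(241) = 241 · (1 - 1/241) = 240

φ(241) = 240


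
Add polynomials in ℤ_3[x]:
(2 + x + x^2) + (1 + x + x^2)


Add coefficients mod 3:
x^0: 2 + 1 = 0 (mod 3)
x^1: 1 + 1 = 2 (mod 3)
x^2: 1 + 1 = 2 (mod 3)
Result: 2x + 2x^2

f + g = 2x + 2x^2


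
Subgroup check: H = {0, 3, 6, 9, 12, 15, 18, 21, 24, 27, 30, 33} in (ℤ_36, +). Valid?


Subgroup test for H = {0, 3, 6, 9, 12, 15, 18, 21, 24, 27, 30, 33} in (ℤ_36, +):
(1) 0 ∈ H? Yes
(2) Closure: for all a,b ∈ H, (a+b) mod 36 ∈ H? Yes
(3) Inverses: for all a ∈ H, -a mod 36 ∈ H? Yes

Yes, H is a subgroup of ℤ_36


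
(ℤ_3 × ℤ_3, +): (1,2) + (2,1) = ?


Operation: componentwise addition mod (3, 3)
(1,2) + (2,1) = ((a₁+b₁) mod 3, (a₂+b₂) mod 3) with a = (1,2), b = (2,1)

(1,2) + (2,1) = (0,0)


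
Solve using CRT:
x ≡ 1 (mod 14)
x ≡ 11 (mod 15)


m₁ = 14, m₂ = 15, gcd = 1, so CRT applies. M = m₁·m₂ = 210
Let M₁ = M/m₁ = 15, M₂ = M/m₂ = 14
Find y₁ ≡ M₁⁻¹ (mod m₁): 15⁻¹ ≡ 1 (mod 14)
Find y₂ ≡ M₂⁻¹ (mod m₂): 14⁻¹ ≡ 14 (mod 15)
x = a₁·M₁·y₁ + a₂·M₂·y₂ = 1·15·1 + 11·14·14 = 2171
Reduce mod 210: x ≡ 71
Check: 71 mod 14 = 1 ✓, 71 mod 15 = 11 ✓

x ≡ 71 (mod 210)


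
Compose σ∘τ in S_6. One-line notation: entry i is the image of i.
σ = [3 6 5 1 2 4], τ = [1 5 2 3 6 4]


σ∘τ: apply τ first, then σ
1 →τ 1 →σ 3
2 →τ 5 →σ 2
3 →τ 2 →σ 6
4 →τ 3 →σ 5
5 →τ 6 →σ 4
6 →τ 4 →σ 1

σ∘τ = [3 2 6 5 4 1]


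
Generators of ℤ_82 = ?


g generates ℤ_n iff gcd(g,n) = 1
Prime factors of 82: 2, 41
Generators are g ∈ {1,...,81} not divisible by any of these primes.
Generators: {1, 3, 5, 7, 9, 11, 13, 15, 17, 19, 21, 23, 25, 27, 29, 31, 33, 35, 37, 39, 43, 45, 47, 49, 51, 53, 55, 57, 59, 61, 63, 65, 67, 69, 71, 73, 75, 77, 79, 81}
Number of generators = φ(82) = 40

Generators of ℤ_82 = {1, 3, 5, 7, 9, 11, 13, 15, 17, 19, 21, 23, 25, 27, 29, 31, 33, 35, 37, 39, 43, 45, 47, 49, 51, 53, 55, 57, 59, 61, 63, 65, 67, 69, 71, 73, 75, 77, 79, 81}


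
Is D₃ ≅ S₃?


Comparing D₃ and S₃:
Both are the unique non-abelian group of order 6

Yes, D₃ ≅ S₃


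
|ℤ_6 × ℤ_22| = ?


|A × B| = |A| · |B|
|ℤ_6 × ℤ_22| = 6 × 22 = 132

|ℤ_6 × ℤ_22| = 132


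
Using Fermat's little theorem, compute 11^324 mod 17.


Fermat's little theorem: if p is prime and gcd(a,p)=1, then a^(p-1) ≡ 1 (mod p)
p = 17 is prime, gcd(11,17) = 1
Reduce exponent: 324 mod 16 = 4
So 11^324 ≡ 11^4 (mod 17)
11^4 mod 17 = 4

11^324 ≡ 4 (mod 17)


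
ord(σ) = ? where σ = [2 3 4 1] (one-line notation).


Cycle decomposition: (1 2 3 4)
Cycle lengths: 4
Order = lcm(4) = 4

ord(σ) = 4


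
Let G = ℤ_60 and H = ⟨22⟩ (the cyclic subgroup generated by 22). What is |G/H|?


|⟨22⟩| = n / gcd(22, 60) = 60 / 2 = 30
H is normal (ℤ_60 is abelian).
|G/H| = |G| / |H| = 60 / 30 = 2

|G/H| = 2


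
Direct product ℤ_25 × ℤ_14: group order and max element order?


|ℤ_25 × ℤ_14| = 25 × 14 = 350
Max element order = lcm(25,14) = 350
Cyclic? Yes (gcd=1)

|ℤ_25×ℤ_14| = 350, max element order = 350


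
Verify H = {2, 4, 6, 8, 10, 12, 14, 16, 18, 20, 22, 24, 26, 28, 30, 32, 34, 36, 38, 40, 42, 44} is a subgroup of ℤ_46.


Subgroup test for H = {2, 4, 6, 8, 10, 12, 14, 16, 18, 20, 22, 24, 26, 28, 30, 32, 34, 36, 38, 40, 42, 44} in (ℤ_46, +):
(1) 0 ∈ H? No
(2) Closure: for all a,b ∈ H, (a+b) mod 46 ∈ H? No  [counterexample: 2 + 44 = 0 ∉ H]
(3) Inverses: for all a ∈ H, -a mod 46 ∈ H? Yes

No, H is not a subgroup of ℤ_46


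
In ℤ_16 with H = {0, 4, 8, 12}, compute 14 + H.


14 + H = {14 + h (mod 16) : h ∈ H}
14+0=14, 14+4=2, 14+8=6, 14+12=10
14 + H = {2, 6, 10, 14} = 2 + H

14 + H = {2, 6, 10, 14}


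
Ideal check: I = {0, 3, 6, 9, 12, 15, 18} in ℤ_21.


Check ideal conditions for I = {0, 3, 6, 9, 12, 15, 18} in ℤ_21:
(1) I is an additive subgroup? Yes
(2) For r ∈ ℤ_21 and a ∈ I: r·a ∈ I? Yes

Yes, I is an ideal of ℤ_21


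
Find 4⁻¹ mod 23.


Use the extended Euclidean algorithm to write 1 = 4·s + 23·t; then s mod 23 is the inverse.
Euclidean algorithm:
  4 = 0·23 + 4
  23 = 5·4 + 3
  4 = 1·3 + 1
  3 = 3·1 + 0
gcd(4,23) = 1
Back-substitution gives: 4·(6) + 23·(-1) = 1
So 4⁻¹ ≡ 6 ≡ 6 (mod 23)
Check: 4 × 6 = 24 ≡ 1 (mod 23) ✓

4⁻¹ ≡ 6 (mod 23)


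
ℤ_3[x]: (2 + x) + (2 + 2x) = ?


Add coefficients mod 3:
x^0: 2 + 2 = 1 (mod 3)
x^1: 1 + 2 = 0 (mod 3)
Result: 1

f + g = 1


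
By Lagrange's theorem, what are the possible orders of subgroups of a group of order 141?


Lagrange's theorem: |H| divides |G|
|G| = 141
Divisors of 141: 1, 3, 47, 141

Possible subgroup orders: {1, 3, 47, 141}


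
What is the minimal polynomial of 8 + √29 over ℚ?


Let α = 8 + √29. Then α - 8 = √29, so (α - 8)² = 29, giving α² - 16α + 35 = 0. Degree 2 and α ∉ ℚ, so this is the minimal polynomial.

Minimal polynomial: x² - 16x + 35


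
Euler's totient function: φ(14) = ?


φ(n) = count of k ∈ {1,...,n} with gcd(k,n)=1
Coprimes to 14: {1, 3, 5, 9, 11, 13}
Count: 6

φ(14) = 6


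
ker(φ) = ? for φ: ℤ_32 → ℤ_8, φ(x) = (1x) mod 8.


Kernel = preimage of identity
ker(φ) = {x ∈ ℤ_32 : 1x ≡ 0 (mod 8)}. Since 8 | 32, φ is well-defined. The kernel is the cyclic subgroup ⟨8⟩ of ℤ_32 (order 4), i.e. {0, 8, 16, 24}

ker(φ) = {0, 8, 16, 24}


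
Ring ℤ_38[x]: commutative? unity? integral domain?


ℤ_38 has zero divisors (2·19 ≡ 0), and these lift to constant zero divisors in ℤ_38[x]; so not an integral domain
Commutative: Yes
Integral domain: No
Has unity: Yes

ℤ_38[x]: Commutative=Yes, Unity=Yes


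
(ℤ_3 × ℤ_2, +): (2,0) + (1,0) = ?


Operation: componentwise addition mod (3, 2)
(2,0) + (1,0) = ((a₁+b₁) mod 3, (a₂+b₂) mod 2) with a = (2,0), b = (1,0)

(2,0) + (1,0) = (0,0)


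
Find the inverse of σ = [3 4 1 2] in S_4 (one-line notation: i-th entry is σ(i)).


To find σ⁻¹, swap domain and range:
σ(1) = 3 → σ⁻¹(3) = 1
σ(2) = 4 → σ⁻¹(4) = 2
σ(3) = 1 → σ⁻¹(1) = 3
σ(4) = 2 → σ⁻¹(2) = 4

σ⁻¹ = [3 4 1 2]


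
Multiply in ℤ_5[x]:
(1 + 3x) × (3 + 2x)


Expand and collect like terms; reduce coefficients mod 5:
x^0: 1·3 = 3 ≡ 3 (mod 5)
x^1: 1·2 + 3·3 = 11 ≡ 1 (mod 5)
x^2: 3·2 = 6 ≡ 1 (mod 5)
Result: 3 + x + x^2

f · g = 3 + x + x^2


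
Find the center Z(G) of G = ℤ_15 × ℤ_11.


Z(G) = {g ∈ G | gx = xg for all x ∈ G}
Direct product of abelian groups is abelian, so Z(G) = G

Z(ℤ_15 × ℤ_11) = ℤ_15 × ℤ_11


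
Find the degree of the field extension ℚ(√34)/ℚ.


√34 has minimal polynomial x² - 34 (irreducible over ℚ since 34 is squarefree)

[ℚ(√34)/ℚ] = 2


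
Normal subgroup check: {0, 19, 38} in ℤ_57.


H = {0, 19, 38} in ℤ_57
ℤ_57 is abelian; every subgroup of an abelian group is normal

Yes, normal subgroup


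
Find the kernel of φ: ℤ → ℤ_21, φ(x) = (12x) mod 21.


Kernel = preimage of identity
ker(φ) = {x ∈ ℤ : 12x ≡ 0 (mod 21)}. gcd(12,21) = 3, so 12x ≡ 0 (mod 21) ⟺ x ≡ 0 (mod 21/3 = 7). Hence ker(φ) = 7ℤ

ker(φ) = 7ℤ


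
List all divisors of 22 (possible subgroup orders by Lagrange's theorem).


Lagrange's theorem: |H| divides |G|
|G| = 22
Divisors of 22: 1, 2, 11, 22

Possible subgroup orders: {1, 2, 11, 22}


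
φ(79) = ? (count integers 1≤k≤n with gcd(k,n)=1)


Factor n: 79 = 79
φ(n) = n · ∏(1 - 1/p) over distinct primes p | n
φ(79) = 79 · (1 - 1/79) = 78

φ(79) = 78


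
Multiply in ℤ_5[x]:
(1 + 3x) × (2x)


Expand and collect like terms; reduce coefficients mod 5:
x^0: 1·0 = 0 ≡ 0 (mod 5)
x^1: 1·2 + 3·0 = 2 ≡ 2 (mod 5)
x^2: 3·2 = 6 ≡ 1 (mod 5)
Result: 2x + x^2

f · g = 2x + x^2


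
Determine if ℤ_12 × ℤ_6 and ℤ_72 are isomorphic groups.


Comparing ℤ_12 × ℤ_6 and ℤ_72:
gcd(12,6) = 6 ≠ 1. Max element order in ℤ_12×ℤ_6 is lcm(12,6) = 12 < 72, so it has no element of order 72

No, ℤ_12 × ℤ_6 ≇ ℤ_72


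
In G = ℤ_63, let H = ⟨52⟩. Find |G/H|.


|⟨52⟩| = n / gcd(52, 63) = 63 / 1 = 63
H is normal (ℤ_63 is abelian).
|G/H| = |G| / |H| = 63 / 63 = 1

|G/H| = 1


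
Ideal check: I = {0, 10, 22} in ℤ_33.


Check ideal conditions for I = {0, 10, 22} in ℤ_33:
(1) I is an additive subgroup? No
(2) For r ∈ ℤ_33 and a ∈ I: r·a ∈ I? No  [counterexample: r=2, a=10, r·a mod 33 = 20 ∉ I]

No, I is not an ideal of ℤ_33


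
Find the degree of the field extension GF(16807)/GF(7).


GF(16807) = GF(7^5), so the extension degree is 5

[GF(16807)/GF(7)] = 5


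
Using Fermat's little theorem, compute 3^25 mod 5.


Fermat's little theorem: if p is prime and gcd(a,p)=1, then a^(p-1) ≡ 1 (mod p)
p = 5 is prime, gcd(3,5) = 1
Reduce exponent: 25 mod 4 = 1
So 3^25 ≡ 3^1 (mod 5)
3^1 mod 5 = 3

3^25 ≡ 3 (mod 5)


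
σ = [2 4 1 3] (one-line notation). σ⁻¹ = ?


To find σ⁻¹, swap domain and range:
σ(1) = 2 → σ⁻¹(2) = 1
σ(2) = 4 → σ⁻¹(4) = 2
σ(3) = 1 → σ⁻¹(1) = 3
σ(4) = 3 → σ⁻¹(3) = 4

σ⁻¹ = [3 1 4 2]


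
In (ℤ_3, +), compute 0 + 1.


Operation: addition mod 3
0 + 1 = (a + b) mod 3 with a = 0, b = 1

0 + 1 = 1


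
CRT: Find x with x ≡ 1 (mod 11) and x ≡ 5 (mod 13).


m₁ = 11, m₂ = 13, gcd = 1, so CRT applies. M = m₁·m₂ = 143
Let M₁ = M/m₁ = 13, M₂ = M/m₂ = 11
Find y₁ ≡ M₁⁻¹ (mod m₁): 13⁻¹ ≡ 6 (mod 11)
Find y₂ ≡ M₂⁻¹ (mod m₂): 11⁻¹ ≡ 6 (mod 13)
x = a₁·M₁·y₁ + a₂·M₂·y₂ = 1·13·6 + 5·11·6 = 408
Reduce mod 143: x ≡ 122
Check: 122 mod 11 = 1 ✓, 122 mod 13 = 5 ✓

x ≡ 122 (mod 143)


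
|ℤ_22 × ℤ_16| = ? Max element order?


|ℤ_22 × ℤ_16| = 22 × 16 = 352
Max element order = lcm(22,16) = 176
Cyclic? No (gcd=2)

|ℤ_22×ℤ_16| = 352, max element order = 176


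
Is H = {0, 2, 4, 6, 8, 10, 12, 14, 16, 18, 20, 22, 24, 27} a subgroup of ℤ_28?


Subgroup test for H = {0, 2, 4, 6, 8, 10, 12, 14, 16, 18, 20, 22, 24, 27} in (ℤ_28, +):
(1) 0 ∈ H? Yes
(2) Closure: for all a,b ∈ H, (a+b) mod 28 ∈ H? No  [counterexample: 2 + 24 = 26 ∉ H]
(3) Inverses: for all a ∈ H, -a mod 28 ∈ H? No

No, H is not a subgroup of ℤ_28


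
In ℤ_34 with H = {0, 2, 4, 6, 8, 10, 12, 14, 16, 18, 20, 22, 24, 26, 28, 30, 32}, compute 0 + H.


0 + H = {0 + h (mod 34) : h ∈ H}
0+0=0, 0+2=2, 0+4=4, 0+6=6, 0+8=8, 0+10=10, 0+12=12, 0+14=14, 0+16=16, 0+18=18, 0+20=20, 0+22=22, 0+24=24, 0+26=26, 0+28=28, 0+30=30, 0+32=32

0 + H = {0, 2, 4, 6, 8, 10, 12, 14, 16, 18, 20, 22, 24, 26, 28, 30, 32}


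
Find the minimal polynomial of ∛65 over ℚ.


∛65 satisfies x³ - 65 = 0, irreducible over ℚ (no rational root; 65 is not a perfect cube)

Minimal polynomial: x³ - 65


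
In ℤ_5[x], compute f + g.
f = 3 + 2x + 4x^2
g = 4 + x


Add coefficients mod 5:
x^0: 3 + 4 = 2 (mod 5)
x^1: 2 + 1 = 3 (mod 5)
x^2: 4 + 0 = 4 (mod 5)
Result: 2 + 3x + 4x^2

f + g = 2 + 3x + 4x^2


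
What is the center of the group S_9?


Z(G) = {g ∈ G | gx = xg for all x ∈ G}
S_n is non-abelian for n ≥ 3; Z(S_9) is trivial

Z(S_9) = {e}


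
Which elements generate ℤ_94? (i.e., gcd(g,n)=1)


g generates ℤ_n iff gcd(g,n) = 1
Prime factors of 94: 2, 47
Generators are g ∈ {1,...,93} not divisible by any of these primes.
Generators: {1, 3, 5, 7, 9, 11, 13, 15, 17, 19, 21, 23, 25, 27, 29, 31, 33, 35, 37, 39, 41, 43, 45, 49, 51, 53, 55, 57, 59, 61, 63, 65, 67, 69, 71, 73, 75, 77, 79, 81, 83, 85, 87, 89, 91, 93}
Number of generators = φ(94) = 46

Generators of ℤ_94 = {1, 3, 5, 7, 9, 11, 13, 15, 17, 19, 21, 23, 25, 27, 29, 31, 33, 35, 37, 39, 41, 43, 45, 49, 51, 53, 55, 57, 59, 61, 63, 65, 67, 69, 71, 73, 75, 77, 79, 81, 83, 85, 87, 89, 91, 93}


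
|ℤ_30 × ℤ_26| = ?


|A × B| = |A| · |B|
|ℤ_30 × ℤ_26| = 30 × 26 = 780

|ℤ_30 × ℤ_26| = 780


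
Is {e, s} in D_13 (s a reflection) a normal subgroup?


H = {e, s} in D_13 (s a reflection)
r·s·r⁻¹ = sr⁻² ≠ s for n ≥ 3, so {e, s} is not closed under conjugation

No, not a normal subgroup


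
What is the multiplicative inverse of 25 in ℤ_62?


Use the extended Euclidean algorithm to write 1 = 25·s + 62·t; then s mod 62 is the inverse.
Euclidean algorithm:
  25 = 0·62 + 25
  62 = 2·25 + 12
  25 = 2·12 + 1
  12 = 12·1 + 0
gcd(25,62) = 1
Back-substitution gives: 25·(5) + 62·(-2) = 1
So 25⁻¹ ≡ 5 ≡ 5 (mod 62)
Check: 25 × 5 = 125 ≡ 1 (mod 62) ✓

25⁻¹ ≡ 5 (mod 62)


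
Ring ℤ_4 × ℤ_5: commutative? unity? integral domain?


Direct product ring; commutative with unity (1,1); but (1,0)·(0,1) = (0,0) gives zero divisors, so not an integral domain
Commutative: Yes
Integral domain: No
Has unity: Yes

ℤ_4 × ℤ_5: Commutative=Yes, Unity=Yes


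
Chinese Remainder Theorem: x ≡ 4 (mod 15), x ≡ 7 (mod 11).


m₁ = 15, m₂ = 11, gcd = 1, so CRT applies. M = m₁·m₂ = 165
Let M₁ = M/m₁ = 11, M₂ = M/m₂ = 15
Find y₁ ≡ M₁⁻¹ (mod m₁): 11⁻¹ ≡ 11 (mod 15)
Find y₂ ≡ M₂⁻¹ (mod m₂): 15⁻¹ ≡ 3 (mod 11)
x = a₁·M₁·y₁ + a₂·M₂·y₂ = 4·11·11 + 7·15·3 = 799
Reduce mod 165: x ≡ 139
Check: 139 mod 15 = 4 ✓, 139 mod 11 = 7 ✓

x ≡ 139 (mod 165)


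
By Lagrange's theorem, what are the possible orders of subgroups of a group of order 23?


Lagrange's theorem: |H| divides |G|
|G| = 23
Divisors of 23: 1, 23

Possible subgroup orders: {1, 23}


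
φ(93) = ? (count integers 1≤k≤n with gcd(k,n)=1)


Factor n: 93 = 3 × 31
φ(n) = n · ∏(1 - 1/p) over distinct primes p | n
φ(93) = 93 · (1 - 1/3) · (1 - 1/31) = 60

φ(93) = 60


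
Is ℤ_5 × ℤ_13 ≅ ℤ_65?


Comparing ℤ_5 × ℤ_13 and ℤ_65:
gcd(5,13) = 1, so ℤ_5 × ℤ_13 ≅ ℤ_65 (CRT)

Yes, ℤ_5 × ℤ_13 ≅ ℤ_65


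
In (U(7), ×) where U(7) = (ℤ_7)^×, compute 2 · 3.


Operation: multiplication mod 7
2 · 3 = (a × b) mod 7 with a = 2, b = 3

2 · 3 = 6


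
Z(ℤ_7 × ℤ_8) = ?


Z(G) = {g ∈ G | gx = xg for all x ∈ G}
Direct product of abelian groups is abelian, so Z(G) = G

Z(ℤ_7 × ℤ_8) = ℤ_7 × ℤ_8


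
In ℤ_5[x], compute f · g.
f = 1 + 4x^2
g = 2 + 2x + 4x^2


Expand and collect like terms; reduce coefficients mod 5:
x^0: 1·2 = 2 ≡ 2 (mod 5)
x^1: 1·2 + 0·2 = 2 ≡ 2 (mod 5)
x^2: 1·4 + 0·2 + 4·2 = 12 ≡ 2 (mod 5)
x^3: 0·4 + 4·2 = 8 ≡ 3 (mod 5)
x^4: 4·4 = 16 ≡ 1 (mod 5)
Result: 2 + 2x + 2x^2 + 3x^3 + x^4

f · g = 2 + 2x + 2x^2 + 3x^3 + x^4


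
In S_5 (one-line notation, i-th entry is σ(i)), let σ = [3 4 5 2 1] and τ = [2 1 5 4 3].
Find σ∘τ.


σ∘τ: apply τ first, then σ
1 →τ 2 →σ 4
2 →τ 1 →σ 3
3 →τ 5 →σ 1
4 →τ 4 →σ 2
5 →τ 3 →σ 5

σ∘τ = [4 3 1 2 5]


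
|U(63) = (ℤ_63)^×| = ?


U(n) is the group of units mod n; |U(n)| = φ(n)
|U(63)| = φ(63) = 36

|U(63) = (ℤ_63)^×| = 36


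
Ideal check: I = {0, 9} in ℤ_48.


Check ideal conditions for I = {0, 9} in ℤ_48:
(1) I is an additive subgroup? No
(2) For r ∈ ℤ_48 and a ∈ I: r·a ∈ I? No  [counterexample: r=2, a=9, r·a mod 48 = 18 ∉ I]

No, I is not an ideal of ℤ_48


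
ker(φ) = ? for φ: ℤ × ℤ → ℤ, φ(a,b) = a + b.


Kernel = preimage of identity
ker(φ) = {(a,b) ∈ ℤ² | a+b = 0} = {(a,-a) | a ∈ ℤ}

ker(φ) = {(a,-a) | a ∈ ℤ}


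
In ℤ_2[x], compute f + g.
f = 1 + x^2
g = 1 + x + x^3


Add coefficients mod 2:
x^0: 1 + 1 = 0 (mod 2)
x^1: 0 + 1 = 1 (mod 2)
x^2: 1 + 0 = 1 (mod 2)
x^3: 0 + 1 = 1 (mod 2)
Result: x + x^2 + x^3

f + g = x + x^2 + x^3


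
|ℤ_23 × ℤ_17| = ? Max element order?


|ℤ_23 × ℤ_17| = 23 × 17 = 391
Max element order = lcm(23,17) = 391
Cyclic? Yes (gcd=1)

|ℤ_23×ℤ_17| = 391, max element order = 391


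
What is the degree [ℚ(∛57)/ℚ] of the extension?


∛57 has minimal polynomial x³ - 57 (irreducible over ℚ since 57 is not a perfect cube)

[ℚ(∛57)/ℚ] = 3


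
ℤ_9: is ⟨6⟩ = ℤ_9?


g generates ℤ_n iff gcd(g, n) = 1
gcd(6, 9) = 3
Since gcd = 3 ≠ 1, ⟨6⟩ has order 3 < 9, so 6 is not a generator.

No, 6 does not generate ℤ_9


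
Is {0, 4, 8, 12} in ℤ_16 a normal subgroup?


H = {0, 4, 8, 12} in ℤ_16
ℤ_16 is abelian; every subgroup of an abelian group is normal

Yes, normal subgroup


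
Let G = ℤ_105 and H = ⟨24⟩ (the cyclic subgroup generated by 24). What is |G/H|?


|⟨24⟩| = n / gcd(24, 105) = 105 / 3 = 35
H is normal (ℤ_105 is abelian).
|G/H| = |G| / |H| = 105 / 35 = 3

|G/H| = 3


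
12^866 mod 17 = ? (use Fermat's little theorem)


Fermat's little theorem: if p is prime and gcd(a,p)=1, then a^(p-1) ≡ 1 (mod p)
p = 17 is prime, gcd(12,17) = 1
Reduce exponent: 866 mod 16 = 2
So 12^866 ≡ 12^2 (mod 17)
12^2 mod 17 = 8

12^866 ≡ 8 (mod 17)


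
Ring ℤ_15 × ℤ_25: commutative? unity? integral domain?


Direct product ring; commutative with unity (1,1); but (1,0)·(0,1) = (0,0) gives zero divisors, so not an integral domain
Commutative: Yes
Integral domain: No
Has unity: Yes

ℤ_15 × ℤ_25: Commutative=Yes, Unity=Yes


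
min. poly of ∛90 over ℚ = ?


∛90 satisfies x³ - 90 = 0, irreducible over ℚ (no rational root; 90 is not a perfect cube)

Minimal polynomial: x³ - 90


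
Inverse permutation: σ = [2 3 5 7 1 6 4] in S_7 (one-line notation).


To find σ⁻¹, swap domain and range:
σ(1) = 2 → σ⁻¹(2) = 1
σ(2) = 3 → σ⁻¹(3) = 2
σ(3) = 5 → σ⁻¹(5) = 3
σ(4) = 7 → σ⁻¹(7) = 4
σ(5) = 1 → σ⁻¹(1) = 5
σ(6) = 6 → σ⁻¹(6) = 6
σ(7) = 4 → σ⁻¹(4) = 7

σ⁻¹ = [5 1 2 7 3 6 4]


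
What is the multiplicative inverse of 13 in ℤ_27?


Use the extended Euclidean algorithm to write 1 = 13·s + 27·t; then s mod 27 is the inverse.
Euclidean algorithm:
  13 = 0·27 + 13
  27 = 2·13 + 1
  13 = 13·1 + 0
gcd(13,27) = 1
Back-substitution gives: 13·(-2) + 27·(1) = 1
So 13⁻¹ ≡ -2 ≡ 25 (mod 27)
Check: 13 × 25 = 325 ≡ 1 (mod 27) ✓

13⁻¹ ≡ 25 (mod 27)


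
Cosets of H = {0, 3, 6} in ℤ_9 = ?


H = {0, 3, 6}, |H| = 3
Number of cosets = |G|/|H| = 9/3 = 3
0 + H = {0, 3, 6}
1 + H = {1, 4, 7}
2 + H = {2, 5, 8}

Cosets: 0+H={0,3,6}; 1+H={1,4,7}; 2+H={2,5,8}


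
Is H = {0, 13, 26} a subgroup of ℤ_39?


Subgroup test for H = {0, 13, 26} in (ℤ_39, +):
(1) 0 ∈ H? Yes
(2) Closure: for all a,b ∈ H, (a+b) mod 39 ∈ H? Yes
(3) Inverses: for all a ∈ H, -a mod 39 ∈ H? Yes

Yes, H is a subgroup of ℤ_39


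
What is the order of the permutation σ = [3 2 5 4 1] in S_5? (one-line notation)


Cycle decomposition: (1 3 5)
Cycle lengths: 3
Order = lcm(3) = 3

ord(σ) = 3


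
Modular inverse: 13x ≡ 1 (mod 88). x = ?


Use the extended Euclidean algorithm to write 1 = 13·s + 88·t; then s mod 88 is the inverse.
Euclidean algorithm:
  13 = 0·88 + 13
  88 = 6·13 + 10
  13 = 1·10 + 3
  10 = 3·3 + 1
  3 = 3·1 + 0
gcd(13,88) = 1
Back-substitution gives: 13·(-27) + 88·(4) = 1
So 13⁻¹ ≡ -27 ≡ 61 (mod 88)
Check: 13 × 61 = 793 ≡ 1 (mod 88) ✓

13⁻¹ ≡ 61 (mod 88)


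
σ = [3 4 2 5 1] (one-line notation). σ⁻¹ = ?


To find σ⁻¹, swap domain and range:
σ(1) = 3 → σ⁻¹(3) = 1
σ(2) = 4 → σ⁻¹(4) = 2
σ(3) = 2 → σ⁻¹(2) = 3
σ(4) = 5 → σ⁻¹(5) = 4
σ(5) = 1 → σ⁻¹(1) = 5

σ⁻¹ = [5 3 1 2 4]


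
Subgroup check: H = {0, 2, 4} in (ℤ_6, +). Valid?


Subgroup test for H = {0, 2, 4} in (ℤ_6, +):
(1) 0 ∈ H? Yes
(2) Closure: for all a,b ∈ H, (a+b) mod 6 ∈ H? Yes
(3) Inverses: for all a ∈ H, -a mod 6 ∈ H? Yes

Yes, H is a subgroup of ℤ_6


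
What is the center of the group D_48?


Z(G) = {g ∈ G | gx = xg for all x ∈ G}
For even n, Z(D_n) = {e, r^(n/2)}: the 180° rotation r^24 commutes with every reflection and rotation

Z(D_48) = {e, r^24}


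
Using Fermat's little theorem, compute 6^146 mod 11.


Fermat's little theorem: if p is prime and gcd(a,p)=1, then a^(p-1) ≡ 1 (mod p)
p = 11 is prime, gcd(6,11) = 1
Reduce exponent: 146 mod 10 = 6
So 6^146 ≡ 6^6 (mod 11)
6^6 mod 11 = 5

6^146 ≡ 5 (mod 11)


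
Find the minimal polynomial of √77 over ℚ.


√77 satisfies x² - 77 = 0, irreducible over ℚ since 77 is squarefree

Minimal polynomial: x² - 77


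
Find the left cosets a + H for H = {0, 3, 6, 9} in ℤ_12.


H = {0, 3, 6, 9}, |H| = 4
Number of cosets = |G|/|H| = 12/4 = 3
0 + H = {0, 3, 6, 9}
1 + H = {1, 4, 7, 10}
2 + H = {2, 5, 8, 11}

Cosets: 0+H={0,3,6,9}; 1+H={1,4,7,10}; 2+H={2,5,8,11}


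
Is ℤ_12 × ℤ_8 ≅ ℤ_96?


Comparing ℤ_12 × ℤ_8 and ℤ_96:
gcd(12,8) = 4 ≠ 1. Max element order in ℤ_12×ℤ_8 is lcm(12,8) = 24 < 96, so it has no element of order 96

No, ℤ_12 × ℤ_8 ≇ ℤ_96


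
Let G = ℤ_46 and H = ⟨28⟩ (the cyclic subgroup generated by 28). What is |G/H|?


|⟨28⟩| = n / gcd(28, 46) = 46 / 2 = 23
H is normal (ℤ_46 is abelian).
|G/H| = |G| / |H| = 46 / 23 = 2

|G/H| = 2


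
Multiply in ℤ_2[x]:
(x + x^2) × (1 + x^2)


Expand and collect like terms; reduce coefficients mod 2:
x^0: 0·1 = 0 ≡ 0 (mod 2)
x^1: 0·0 + 1·1 = 1 ≡ 1 (mod 2)
x^2: 0·1 + 1·0 + 1·1 = 1 ≡ 1 (mod 2)
x^3: 1·1 + 1·0 = 1 ≡ 1 (mod 2)
x^4: 1·1 = 1 ≡ 1 (mod 2)
Result: x + x^2 + x^3 + x^4

f · g = x + x^2 + x^3 + x^4


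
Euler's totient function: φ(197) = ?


Factor n: 197 = 197
φ(n) = n · ∏(1 - 1/p) over distinct primes p | n
φ(197) = 197 · (1 - 1/197) = 196

φ(197) = 196


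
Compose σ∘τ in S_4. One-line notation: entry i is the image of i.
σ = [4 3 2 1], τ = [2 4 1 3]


σ∘τ: apply τ first, then σ
1 →τ 2 →σ 3
2 →τ 4 →σ 1
3 →τ 1 →σ 4
4 →τ 3 →σ 2

σ∘τ = [3 1 4 2]


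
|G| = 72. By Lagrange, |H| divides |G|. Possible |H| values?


Lagrange's theorem: |H| divides |G|
|G| = 72
Divisors of 72: 1, 2, 3, 4, 6, 8, 9, 12, 18, 24, 36, 72

Possible subgroup orders: {1, 2, 3, 4, 6, 8, 9, 12, 18, 24, 36, 72}


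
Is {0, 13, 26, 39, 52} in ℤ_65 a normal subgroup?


H = {0, 13, 26, 39, 52} in ℤ_65
ℤ_65 is abelian; every subgroup of an abelian group is normal

Yes, normal subgroup


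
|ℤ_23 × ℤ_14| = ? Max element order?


|ℤ_23 × ℤ_14| = 23 × 14 = 322
Max element order = lcm(23,14) = 322
Cyclic? Yes (gcd=1)

|ℤ_23×ℤ_14| = 322, max element order = 322


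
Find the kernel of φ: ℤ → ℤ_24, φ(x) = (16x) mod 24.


Kernel = preimage of identity
ker(φ) = {x ∈ ℤ : 16x ≡ 0 (mod 24)}. gcd(16,24) = 8, so 16x ≡ 0 (mod 24) ⟺ x ≡ 0 (mod 24/8 = 3). Hence ker(φ) = 3ℤ

ker(φ) = 3ℤ


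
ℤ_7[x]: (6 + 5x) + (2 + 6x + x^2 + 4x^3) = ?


Add coefficients mod 7:
x^0: 6 + 2 = 1 (mod 7)
x^1: 5 + 6 = 4 (mod 7)
x^2: 0 + 1 = 1 (mod 7)
x^3: 0 + 4 = 4 (mod 7)
Result: 1 + 4x + x^2 + 4x^3

f + g = 1 + 4x + x^2 + 4x^3


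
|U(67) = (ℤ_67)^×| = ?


U(n) is the group of units mod n; |U(n)| = φ(n)
|U(67)| = φ(67) = 66

|U(67) = (ℤ_67)^×| = 66


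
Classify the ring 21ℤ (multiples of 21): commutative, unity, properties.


21ℤ is a commutative ring under +,× but has no multiplicative identity (1 ∉ 21ℤ); it has no zero divisors, but without unity it is not an integral domain
Commutative: Yes
Integral domain: No
Has unity: No

21ℤ (multiples of 21): Commutative=Yes, Unity=No


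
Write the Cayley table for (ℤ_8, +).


Elements: {0, 1, 2, 3, 4, 5, 6, 7}
Operation: addition mod 8
Entry (a, b) = (a + b) mod 8

Cayley table:
  | 0 | 1 | 2 | 3 | 4 | 5 | 6 | 7
0 | 0 | 1 | 2 | 3 | 4 | 5 | 6 | 7
1 | 1 | 2 | 3 | 4 | 5 | 6 | 7 | 0
2 | 2 | 3 | 4 | 5 | 6 | 7 | 0 | 1
3 | 3 | 4 | 5 | 6 | 7 | 0 | 1 | 2
4 | 4 | 5 | 6 | 7 | 0 | 1 | 2 | 3
5 | 5 | 6 | 7 | 0 | 1 | 2 | 3 | 4
6 | 6 | 7 | 0 | 1 | 2 | 3 | 4 | 5
7 | 7 | 0 | 1 | 2 | 3 | 4 | 5 | 6


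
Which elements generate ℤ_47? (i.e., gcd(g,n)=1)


g generates ℤ_n iff gcd(g,n) = 1
Prime factors of 47: 47
Generators are g ∈ {1,...,46} not divisible by any of these primes.
Generators: {1, 2, 3, 4, 5, 6, 7, 8, 9, 10, 11, 12, 13, 14, 15, 16, 17, 18, 19, 20, 21, 22, 23, 24, 25, 26, 27, 28, 29, 30, 31, 32, 33, 34, 35, 36, 37, 38, 39, 40, 41, 42, 43, 44, 45, 46}
Number of generators = φ(47) = 46

Generators of ℤ_47 = {1, 2, 3, 4, 5, 6, 7, 8, 9, 10, 11, 12, 13, 14, 15, 16, 17, 18, 19, 20, 21, 22, 23, 24, 25, 26, 27, 28, 29, 30, 31, 32, 33, 34, 35, 36, 37, 38, 39, 40, 41, 42, 43, 44, 45, 46}


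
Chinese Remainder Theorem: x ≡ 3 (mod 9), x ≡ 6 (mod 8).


m₁ = 9, m₂ = 8, gcd = 1, so CRT applies. M = m₁·m₂ = 72
Let M₁ = M/m₁ = 8, M₂ = M/m₂ = 9
Find y₁ ≡ M₁⁻¹ (mod m₁): 8⁻¹ ≡ 8 (mod 9)
Find y₂ ≡ M₂⁻¹ (mod m₂): 9⁻¹ ≡ 1 (mod 8)
x = a₁·M₁·y₁ + a₂·M₂·y₂ = 3·8·8 + 6·9·1 = 246
Reduce mod 72: x ≡ 30
Check: 30 mod 9 = 3 ✓, 30 mod 8 = 6 ✓

x ≡ 30 (mod 72)


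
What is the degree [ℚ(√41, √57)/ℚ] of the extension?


[ℚ(√41,√57):ℚ] = [ℚ(√41,√57):ℚ(√41)]·[ℚ(√41):ℚ] = 2·2 = 4

[ℚ(√41, √57)/ℚ] = 4


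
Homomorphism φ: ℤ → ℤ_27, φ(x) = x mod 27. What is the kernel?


Kernel = preimage of identity
ker(φ) = {x ∈ ℤ : x ≡ 0 (mod 27)} = 27ℤ = {0, ±27, ±54, ...}

ker(φ) = 27ℤ


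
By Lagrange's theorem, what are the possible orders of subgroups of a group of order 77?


Lagrange's theorem: |H| divides |G|
|G| = 77
Divisors of 77: 1, 7, 11, 77

Possible subgroup orders: {1, 7, 11, 77}


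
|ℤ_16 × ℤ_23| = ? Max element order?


|ℤ_16 × ℤ_23| = 16 × 23 = 368
Max element order = lcm(16,23) = 368
Cyclic? Yes (gcd=1)

|ℤ_16×ℤ_23| = 368, max element order = 368


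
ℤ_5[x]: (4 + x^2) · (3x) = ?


Expand and collect like terms; reduce coefficients mod 5:
x^0: 4·0 = 0 ≡ 0 (mod 5)
x^1: 4·3 + 0·0 = 12 ≡ 2 (mod 5)
x^2: 0·3 + 1·0 = 0 ≡ 0 (mod 5)
x^3: 1·3 = 3 ≡ 3 (mod 5)
Result: 2x + 3x^3

f · g = 2x + 3x^3


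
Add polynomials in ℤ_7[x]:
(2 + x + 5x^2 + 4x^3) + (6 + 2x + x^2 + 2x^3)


Add coefficients mod 7:
x^0: 2 + 6 = 1 (mod 7)
x^1: 1 + 2 = 3 (mod 7)
x^2: 5 + 1 = 6 (mod 7)
x^3: 4 + 2 = 6 (mod 7)
Result: 1 + 3x + 6x^2 + 6x^3

f + g = 1 + 3x + 6x^2 + 6x^3


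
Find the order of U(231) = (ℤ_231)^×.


U(n) is the group of units mod n; |U(n)| = φ(n)
|U(231)| = φ(231) = 120

|U(231) = (ℤ_231)^×| = 120


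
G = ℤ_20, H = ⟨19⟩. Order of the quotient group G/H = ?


|⟨19⟩| = n / gcd(19, 20) = 20 / 1 = 20
H is normal (ℤ_20 is abelian).
|G/H| = |G| / |H| = 20 / 20 = 1

|G/H| = 1


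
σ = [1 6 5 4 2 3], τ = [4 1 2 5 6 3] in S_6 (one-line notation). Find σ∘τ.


σ∘τ: apply τ first, then σ
1 →τ 4 →σ 4
2 →τ 1 →σ 1
3 →τ 2 →σ 6
4 →τ 5 →σ 2
5 →τ 6 →σ 3
6 →τ 3 →σ 5

σ∘τ = [4 1 6 2 3 5]


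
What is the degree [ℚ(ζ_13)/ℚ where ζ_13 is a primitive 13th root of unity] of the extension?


[ℚ(ζ_n):ℚ] = deg Φ_n(x) = φ(n). Here φ(13) = 12

[ℚ(ζ_13)/ℚ where ζ_13 is a primitive 13th root of unity] = 12


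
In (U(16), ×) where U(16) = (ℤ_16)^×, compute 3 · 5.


Operation: multiplication mod 16
3 · 5 = (a × b) mod 16 with a = 3, b = 5

3 · 5 = 15


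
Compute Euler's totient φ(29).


φ(n) = count of k ∈ {1,...,n} with gcd(k,n)=1
Coprimes to 29: {1, 2, 3, 4, 5, 6, 7, 8, 9, 10, 11, 12, 13, 14, 15, 16, 17, 18, 19, 20, 21, 22, 23, 24, 25, 26, 27, 28}
Count: 28

φ(29) = 28


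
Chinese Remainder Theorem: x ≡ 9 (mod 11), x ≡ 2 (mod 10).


m₁ = 11, m₂ = 10, gcd = 1, so CRT applies. M = m₁·m₂ = 110
Let M₁ = M/m₁ = 10, M₂ = M/m₂ = 11
Find y₁ ≡ M₁⁻¹ (mod m₁): 10⁻¹ ≡ 10 (mod 11)
Find y₂ ≡ M₂⁻¹ (mod m₂): 11⁻¹ ≡ 1 (mod 10)
x = a₁·M₁·y₁ + a₂·M₂·y₂ = 9·10·10 + 2·11·1 = 922
Reduce mod 110: x ≡ 42
Check: 42 mod 11 = 9 ✓, 42 mod 10 = 2 ✓

x ≡ 42 (mod 110)


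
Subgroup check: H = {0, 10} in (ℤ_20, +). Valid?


Subgroup test for H = {0, 10} in (ℤ_20, +):
(1) 0 ∈ H? Yes
(2) Closure: for all a,b ∈ H, (a+b) mod 20 ∈ H? Yes
(3) Inverses: for all a ∈ H, -a mod 20 ∈ H? Yes

Yes, H is a subgroup of ℤ_20


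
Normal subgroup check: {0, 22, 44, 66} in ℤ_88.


H = {0, 22, 44, 66} in ℤ_88
ℤ_88 is abelian; every subgroup of an abelian group is normal

Yes, normal subgroup


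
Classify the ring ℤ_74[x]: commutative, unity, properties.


ℤ_74 has zero divisors (2·37 ≡ 0), and these lift to constant zero divisors in ℤ_74[x]; so not an integral domain
Commutative: Yes
Integral domain: No
Has unity: Yes

ℤ_74[x]: Commutative=Yes, Unity=Yes


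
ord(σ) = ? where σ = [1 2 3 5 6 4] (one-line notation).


Cycle decomposition: (4 5 6)
Cycle lengths: 3
Order = lcm(3) = 3

ord(σ) = 3
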